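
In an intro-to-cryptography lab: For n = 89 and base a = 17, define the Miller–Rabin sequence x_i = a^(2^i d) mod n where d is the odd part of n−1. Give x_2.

1

n − 1 = 88 = 2^3 · 11, so s = 3 and d = 11.
x_0 = 17^11 mod 89 = 55.
x_1 = 55^2 mod 89 = 88.
x_2 = 88^2 mod 89 = 1.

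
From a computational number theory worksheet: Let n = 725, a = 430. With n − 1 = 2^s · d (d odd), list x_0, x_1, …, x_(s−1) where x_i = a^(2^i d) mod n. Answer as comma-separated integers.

n − 1 = 724 = 2^2 · 181, so s = 2 and d = 181.
x_0 = 430^181 mod 725 = 400.
x_1 = 400^2 mod 725 = 500.

400, 500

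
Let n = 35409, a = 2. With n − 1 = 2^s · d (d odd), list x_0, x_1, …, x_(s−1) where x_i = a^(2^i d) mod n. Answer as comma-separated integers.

n − 1 = 35408 = 2^4 · 2213, so s = 4 and d = 2213.
x_0 = 2^2213 mod 35409 = 31061.
x_1 = 31061^2 mod 35409 = 32107.
x_2 = 32107^2 mod 35409 = 32641.
x_3 = 32641^2 mod 35409 = 13480.

31061, 32107, 32641, 13480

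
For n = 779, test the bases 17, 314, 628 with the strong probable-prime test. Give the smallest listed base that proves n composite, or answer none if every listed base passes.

n − 1 = 778 = 2^1 · 389, so s = 1 and d = 389.
Base 17: x_0 = 17^389 mod 779 = 384. x_0 ∉ {1, 778} and s = 1, so 17 is a Miller–Rabin witness and 779 is composite.
Base 314: x_0 = 314^389 mod 779 = 14. x_0 ∉ {1, 778} and s = 1, so 314 is a Miller–Rabin witness and 779 is composite.
Base 628: x_0 = 628^389 mod 779 = 362. x_0 ∉ {1, 778} and s = 1, so 628 is a Miller–Rabin witness and 779 is composite.
The smallest witness among the given bases is 17.

17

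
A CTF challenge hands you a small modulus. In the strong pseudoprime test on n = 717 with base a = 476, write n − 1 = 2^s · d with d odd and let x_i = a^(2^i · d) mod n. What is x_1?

241

n − 1 = 716 = 2^2 · 179, so s = 2 and d = 179.
By repeated squaring, 476^179 ≡ 140 (mod 717).
x_0 = 140.
x_1 = 140^2 mod 717 = 241.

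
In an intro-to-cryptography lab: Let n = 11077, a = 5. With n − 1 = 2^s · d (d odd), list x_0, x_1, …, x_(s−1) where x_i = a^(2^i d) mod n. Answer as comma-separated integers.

n − 1 = 11076 = 2^2 · 2769, so s = 2 and d = 2769.
x_0 = 5^2769 mod 11077 = 10305.
x_1 = 10305^2 mod 11077 = 8903.

10305, 8903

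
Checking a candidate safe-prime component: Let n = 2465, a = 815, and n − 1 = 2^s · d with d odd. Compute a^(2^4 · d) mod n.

n − 1 = 2464 = 2^5 · 77, so s = 5 and d = 77.
x_0 = 815^77 mod 2465 = 220.
x_1 = 220^2 mod 2465 = 1565.
x_2 = 1565^2 mod 2465 = 1480.
x_3 = 1480^2 mod 2465 = 1480.
x_4 = 1480^2 mod 2465 = 1480.

1480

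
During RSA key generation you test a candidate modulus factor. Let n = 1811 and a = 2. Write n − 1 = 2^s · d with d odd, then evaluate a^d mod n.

n − 1 = 1810 = 2^1 · 905, so s = 1 and d = 905.
2^905 mod 1811 = 1810.

1810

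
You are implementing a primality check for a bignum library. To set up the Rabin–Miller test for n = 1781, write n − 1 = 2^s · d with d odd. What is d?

Halving: 1780 → 890 → 445; 445 is odd.
So 1780 = 2^2 · 445.

445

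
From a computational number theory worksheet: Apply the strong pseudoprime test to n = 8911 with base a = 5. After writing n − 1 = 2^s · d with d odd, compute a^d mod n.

n − 1 = 8910 = 2^1 · 4455, so s = 1 and d = 4455.
5^4455 mod 8911 = 2813.

2813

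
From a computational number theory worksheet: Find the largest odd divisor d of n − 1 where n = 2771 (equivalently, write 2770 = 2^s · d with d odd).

Halving: 2770 → 1385; 1385 is odd.
So 2770 = 2^1 · 1385.

1385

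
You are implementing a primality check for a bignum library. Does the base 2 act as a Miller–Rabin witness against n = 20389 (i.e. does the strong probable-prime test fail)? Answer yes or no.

no

n − 1 = 20388 = 2^2 · 5097, so s = 2 and d = 5097.
Repeated squaring mod 20389: 2^1 ≡ 2, 2^2 ≡ 4, 2^4 ≡ 16, 2^8 ≡ 256, 2^16 ≡ 4369, 2^32 ≡ 4057, 2^64 ≡ 5326, 2^128 ≡ 5177, 2^256 ≡ 10183, 2^512 ≡ 15424, 2^1024 ≡ 924, 2^2048 ≡ 17827, 2^4096 ≡ 18975.
5097 = 4096 + 512 + 256 + 128 + 64 + 32 + 8 + 1, so 2^5097 ≡ 18975·15424·10183·5177·5326·4057·256·2 ≡ 2728 (mod 20389).
x_0 = 2^5097 mod 20389 = 2728.
x_0 is neither 1 nor 20388, so continue squaring.
x_1 = 2728^2 mod 20389 = 20388.
x_1 ≡ −1, so 2 is not a witness.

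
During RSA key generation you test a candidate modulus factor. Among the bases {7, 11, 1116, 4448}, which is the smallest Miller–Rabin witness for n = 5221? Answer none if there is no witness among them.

n − 1 = 5220 = 2^2 · 1305, so s = 2 and d = 1305.
Base 7: x_0 = 7^1305 mod 5221 = 1937. x_0 is neither 1 nor 5220, so continue squaring. x_1 = 1937^2 mod 5221 = 3291. Reached i = s−1 = 1 without hitting −1: 7 is a Miller–Rabin witness and 5221 is composite.
Base 11: x_0 = 11^1305 mod 5221 = 7. x_0 is neither 1 nor 5220, so continue squaring. x_1 = 7^2 mod 5221 = 49. Reached i = s−1 = 1 without hitting −1: 11 is a Miller–Rabin witness and 5221 is composite.
Base 1116: x_0 = 1116^1305 mod 5221 = 2109. x_0 is neither 1 nor 5220, so continue squaring. x_1 = 2109^2 mod 5221 = 4810. Reached i = s−1 = 1 without hitting −1: 1116 is a Miller–Rabin witness and 5221 is composite.
Base 4448: x_0 = 4448^1305 mod 5221 = 165. x_0 is neither 1 nor 5220, so continue squaring. x_1 = 165^2 mod 5221 = 1120. Reached i = s−1 = 1 without hitting −1: 4448 is a Miller–Rabin witness and 5221 is composite.
The smallest witness among the given bases is 7.

7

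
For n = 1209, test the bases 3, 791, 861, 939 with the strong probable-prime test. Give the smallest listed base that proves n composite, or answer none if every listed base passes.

n − 1 = 1208 = 2^3 · 151, so s = 3 and d = 151.
Base 3: x_0 = 3^151 mod 1209 = 3. x_0 is neither 1 nor 1208, so continue squaring. x_1 = 3^2 mod 1209 = 9. x_2 = 9^2 mod 1209 = 81. Reached i = s−1 = 2 without hitting −1: 3 is a Miller–Rabin witness and 1209 is composite.
Base 791: x_0 = 791^151 mod 1209 = 977. x_0 is neither 1 nor 1208, so continue squaring. x_1 = 977^2 mod 1209 = 628. x_2 = 628^2 mod 1209 = 250. Reached i = s−1 = 2 without hitting −1: 791 is a Miller–Rabin witness and 1209 is composite.
Base 861: x_0 = 861^151 mod 1209 = 861. x_0 is neither 1 nor 1208, so continue squaring. x_1 = 861^2 mod 1209 = 204. x_2 = 204^2 mod 1209 = 510. Reached i = s−1 = 2 without hitting −1: 861 is a Miller–Rabin witness and 1209 is composite.
Base 939: x_0 = 939^151 mod 1209 = 939. x_0 is neither 1 nor 1208, so continue squaring. x_1 = 939^2 mod 1209 = 360. x_2 = 360^2 mod 1209 = 237. Reached i = s−1 = 2 without hitting −1: 939 is a Miller–Rabin witness and 1209 is composite.
The smallest witness among the given bases is 3.

3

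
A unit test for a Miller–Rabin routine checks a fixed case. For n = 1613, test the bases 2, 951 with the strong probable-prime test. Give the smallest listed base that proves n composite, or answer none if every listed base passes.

none

n − 1 = 1612 = 2^2 · 403, so s = 2 and d = 403.
Base 2: x_0 = 2^403 mod 1613 = 1486. x_0 is neither 1 nor 1612, so continue squaring. x_1 = 1486^2 mod 1613 = 1612. x_1 ≡ −1, so 2 is not a witness.
Base 951: x_0 = 951^403 mod 1613 = 127. x_0 is neither 1 nor 1612, so continue squaring. x_1 = 127^2 mod 1613 = 1612. x_1 ≡ −1, so 951 is not a witness.
No listed base is a witness for 1613.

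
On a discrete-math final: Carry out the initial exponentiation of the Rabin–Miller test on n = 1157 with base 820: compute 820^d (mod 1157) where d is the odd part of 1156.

n − 1 = 1156 = 2^2 · 289, so s = 2 and d = 289.
820^289 mod 1157 = 508.

508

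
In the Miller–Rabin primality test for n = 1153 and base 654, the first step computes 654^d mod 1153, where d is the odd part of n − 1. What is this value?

n − 1 = 1152 = 2^7 · 9, so s = 7 and d = 9.
654^9 mod 1153 = 1078.

1078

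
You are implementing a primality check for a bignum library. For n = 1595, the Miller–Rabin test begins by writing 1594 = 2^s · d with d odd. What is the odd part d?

797

Halving: 1594 → 797; 797 is odd.
So 1594 = 2^1 · 797.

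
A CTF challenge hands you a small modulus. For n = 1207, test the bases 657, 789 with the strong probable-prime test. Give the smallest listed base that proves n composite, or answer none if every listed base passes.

n − 1 = 1206 = 2^1 · 603, so s = 1 and d = 603.
Base 657: x_0 = 657^603 mod 1207 = 947. x_0 ∉ {1, 1206} and s = 1, so 657 is a Miller–Rabin witness and 1207 is composite.
Base 789: x_0 = 789^603 mod 1207 = 626. x_0 ∉ {1, 1206} and s = 1, so 789 is a Miller–Rabin witness and 1207 is composite.
The smallest witness among the given bases is 657.

657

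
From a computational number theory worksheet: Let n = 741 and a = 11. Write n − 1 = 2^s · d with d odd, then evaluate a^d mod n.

254

n − 1 = 740 = 2^2 · 185, so s = 2 and d = 185.
11^185 mod 741 = 254.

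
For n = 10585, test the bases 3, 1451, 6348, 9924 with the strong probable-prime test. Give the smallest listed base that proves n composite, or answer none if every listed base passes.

none

n − 1 = 10584 = 2^3 · 1323, so s = 3 and d = 1323.
Base 3: x_0 = 3^1323 mod 10585 = 8422. x_0 is neither 1 nor 10584, so continue squaring. x_1 = 8422^2 mod 10585 = 10584. x_1 ≡ −1, so 3 is not a witness.
Base 1451: x_0 = 1451^1323 mod 10585 = 1. x_0 = 1, so 1451 is not a witness.
Base 6348: x_0 = 6348^1323 mod 10585 = 6397. x_0 is neither 1 nor 10584, so continue squaring. x_1 = 6397^2 mod 10585 = 10584. x_1 ≡ −1, so 6348 is not a witness.
Base 9924: x_0 = 9924^1323 mod 10585 = 10584. x_0 = 10584 ≡ −1, so 9924 is not a witness.
No listed base is a witness for 10585.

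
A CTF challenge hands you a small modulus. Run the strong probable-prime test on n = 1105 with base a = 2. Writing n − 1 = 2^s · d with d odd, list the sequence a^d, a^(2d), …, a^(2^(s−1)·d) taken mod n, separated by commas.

n − 1 = 1104 = 2^4 · 69, so s = 4 and d = 69.
x_0 = 2^69 mod 1105 = 967.
x_1 = 967^2 mod 1105 = 259.
x_2 = 259^2 mod 1105 = 781.
x_3 = 781^2 mod 1105 = 1.

967, 259, 781, 1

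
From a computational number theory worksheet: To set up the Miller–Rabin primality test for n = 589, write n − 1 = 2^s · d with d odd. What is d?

Halving: 588 → 294 → 147; 147 is odd.
So 588 = 2^2 · 147.

147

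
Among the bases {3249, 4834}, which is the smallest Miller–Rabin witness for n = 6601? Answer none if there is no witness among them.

n − 1 = 6600 = 2^3 · 825, so s = 3 and d = 825.
Base 3249: x_0 = 3249^825 mod 6601 = 1. x_0 = 1, so 3249 is not a witness.
Base 4834: x_0 = 4834^825 mod 6601 = 1. x_0 = 1, so 4834 is not a witness.
No listed base is a witness for 6601.

none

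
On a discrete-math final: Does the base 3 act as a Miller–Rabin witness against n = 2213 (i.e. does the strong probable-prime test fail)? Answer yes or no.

n − 1 = 2212 = 2^2 · 553, so s = 2 and d = 553.
x_0 = 3^553 mod 2213 = 1083.
x_0 is neither 1 nor 2212, so continue squaring.
x_1 = 1083^2 mod 2213 = 2212.
x_1 ≡ −1, so 3 is not a witness.

no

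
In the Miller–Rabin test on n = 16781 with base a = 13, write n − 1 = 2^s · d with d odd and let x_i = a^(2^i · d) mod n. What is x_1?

n − 1 = 16780 = 2^2 · 4195, so s = 2 and d = 4195.
x_0 = 13^4195 mod 16781 = 12088.
x_1 = 12088^2 mod 16781 = 7577.

7577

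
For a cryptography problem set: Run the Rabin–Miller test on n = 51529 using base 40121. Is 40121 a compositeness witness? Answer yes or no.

n − 1 = 51528 = 2^3 · 6441, so s = 3 and d = 6441.
x_0 = 40121^6441 mod 51529 = 1.
x_0 = 1, so 40121 is not a witness.

no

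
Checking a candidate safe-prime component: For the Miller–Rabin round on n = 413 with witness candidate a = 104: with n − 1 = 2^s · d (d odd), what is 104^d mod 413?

41

n − 1 = 412 = 2^2 · 103, so s = 2 and d = 103.
By repeated squaring, 104^103 ≡ 41 (mod 413).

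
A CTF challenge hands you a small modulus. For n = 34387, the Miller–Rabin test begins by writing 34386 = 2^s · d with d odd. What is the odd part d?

17193

Halving: 34386 → 17193; 17193 is odd.
So 34386 = 2^1 · 17193.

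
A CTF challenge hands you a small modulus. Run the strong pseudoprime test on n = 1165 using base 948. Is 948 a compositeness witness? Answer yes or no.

yes

n − 1 = 1164 = 2^2 · 291, so s = 2 and d = 291.
Repeated squaring mod 1165: 948^1 ≡ 948, 948^2 ≡ 489, 948^4 ≡ 296, 948^8 ≡ 241, 948^16 ≡ 996, 948^32 ≡ 601, 948^64 ≡ 51, 948^128 ≡ 271, 948^256 ≡ 46.
291 = 256 + 32 + 2 + 1, so 948^291 ≡ 46·601·489·948 ≡ 482 (mod 1165).
x_0 = 948^291 mod 1165 = 482.
x_0 is neither 1 nor 1164, so continue squaring.
x_1 = 482^2 mod 1165 = 489.
Reached i = s−1 = 1 without hitting −1: 948 is a Miller–Rabin witness and 1165 is composite.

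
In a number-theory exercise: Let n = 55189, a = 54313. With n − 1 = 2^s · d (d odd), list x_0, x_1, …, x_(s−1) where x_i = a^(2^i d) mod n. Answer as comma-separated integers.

14089, 40277

n − 1 = 55188 = 2^2 · 13797, so s = 2 and d = 13797.
x_0 = 54313^13797 mod 55189 = 14089.
x_1 = 14089^2 mod 55189 = 40277.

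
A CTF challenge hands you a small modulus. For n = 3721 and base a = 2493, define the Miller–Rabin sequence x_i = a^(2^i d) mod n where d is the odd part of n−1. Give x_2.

n − 1 = 3720 = 2^3 · 465, so s = 3 and d = 465.
x_0 = 2493^465 mod 3721 = 2795.
x_1 = 2795^2 mod 3721 = 1646.
x_2 = 1646^2 mod 3721 = 428.

428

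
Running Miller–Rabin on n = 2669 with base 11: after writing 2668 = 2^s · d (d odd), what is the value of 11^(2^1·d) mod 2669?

501

n − 1 = 2668 = 2^2 · 667, so s = 2 and d = 667.
x_0 = 11^667 mod 2669 = 1610.
x_1 = 1610^2 mod 2669 = 501.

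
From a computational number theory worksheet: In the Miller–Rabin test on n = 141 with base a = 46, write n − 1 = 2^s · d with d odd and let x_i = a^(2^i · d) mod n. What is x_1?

1

n − 1 = 140 = 2^2 · 35, so s = 2 and d = 35.
x_0 = 46^35 mod 141 = 46.
x_1 = 46^2 mod 141 = 1.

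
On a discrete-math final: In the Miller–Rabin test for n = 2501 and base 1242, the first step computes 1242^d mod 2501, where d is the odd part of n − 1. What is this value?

1965

n − 1 = 2500 = 2^2 · 625, so s = 2 and d = 625.
1242^625 mod 2501 = 1965.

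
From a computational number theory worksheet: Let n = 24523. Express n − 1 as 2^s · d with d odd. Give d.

12261

Halving: 24522 → 12261; 12261 is odd.
So 24522 = 2^1 · 12261.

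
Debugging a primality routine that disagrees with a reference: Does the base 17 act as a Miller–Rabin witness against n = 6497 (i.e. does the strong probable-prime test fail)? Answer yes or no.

yes

n − 1 = 6496 = 2^5 · 203, so s = 5 and d = 203.
By repeated squaring, 17^203 ≡ 4410 (mod 6497).
x_0 = 17^203 mod 6497 = 4410.
x_0 is neither 1 nor 6496, so continue squaring.
x_1 = 4410^2 mod 6497 = 2579.
x_2 = 2579^2 mod 6497 = 4810.
x_3 = 4810^2 mod 6497 = 283.
x_4 = 283^2 mod 6497 = 2125.
Reached i = s−1 = 4 without hitting −1: 17 is a Miller–Rabin witness and 6497 is composite.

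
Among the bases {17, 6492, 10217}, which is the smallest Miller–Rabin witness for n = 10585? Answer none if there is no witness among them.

17

n − 1 = 10584 = 2^3 · 1323, so s = 3 and d = 1323.
Base 17: x_0 = 17^1323 mod 10585 = 4913. x_0 is neither 1 nor 10584, so continue squaring. x_1 = 4913^2 mod 10585 = 3769. x_2 = 3769^2 mod 10585 = 291. Reached i = s−1 = 2 without hitting −1: 17 is a Miller–Rabin witness and 10585 is composite.
Base 6492: x_0 = 6492^1323 mod 10585 = 9658. x_0 is neither 1 nor 10584, so continue squaring. x_1 = 9658^2 mod 10585 = 1944. x_2 = 1944^2 mod 10585 = 291. Reached i = s−1 = 2 without hitting −1: 6492 is a Miller–Rabin witness and 10585 is composite.
Base 10217: x_0 = 10217^1323 mod 10585 = 8003. x_0 is neither 1 nor 10584, so continue squaring. x_1 = 8003^2 mod 10585 = 8759. x_2 = 8759^2 mod 10585 = 1. x_2 = 1 but x_1 ≠ ±1, a nontrivial square root of 1 — 10217 is a witness and 10585 is composite.
The smallest witness among the given bases is 17.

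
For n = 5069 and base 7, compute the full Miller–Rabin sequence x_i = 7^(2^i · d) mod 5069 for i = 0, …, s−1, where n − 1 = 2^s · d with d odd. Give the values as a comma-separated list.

3031, 1933

n − 1 = 5068 = 2^2 · 1267, so s = 2 and d = 1267.
x_0 = 7^1267 mod 5069 = 3031.
x_1 = 3031^2 mod 5069 = 1933.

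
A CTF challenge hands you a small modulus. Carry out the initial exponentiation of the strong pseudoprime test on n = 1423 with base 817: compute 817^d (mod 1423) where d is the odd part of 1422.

n − 1 = 1422 = 2^1 · 711, so s = 1 and d = 711.
817^711 mod 1423 = 1.

1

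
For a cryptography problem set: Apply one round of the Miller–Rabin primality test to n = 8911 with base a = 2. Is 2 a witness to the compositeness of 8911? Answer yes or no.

yes

n − 1 = 8910 = 2^1 · 4455, so s = 1 and d = 4455.
x_0 = 2^4455 mod 8911 = 6364.
x_0 ∉ {1, 8910} and s = 1, so 2 is a Miller–Rabin witness and 8911 is composite.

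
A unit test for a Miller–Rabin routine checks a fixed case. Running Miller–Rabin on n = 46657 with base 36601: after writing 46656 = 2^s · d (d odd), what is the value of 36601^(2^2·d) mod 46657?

n − 1 = 46656 = 2^6 · 729, so s = 6 and d = 729.
x_0 = 36601^729 mod 46657 = 21910.
x_1 = 21910^2 mod 46657 = 40884.
x_2 = 40884^2 mod 46657 = 14431.

14431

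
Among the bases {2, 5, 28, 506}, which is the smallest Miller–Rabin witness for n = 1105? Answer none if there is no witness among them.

2

n − 1 = 1104 = 2^4 · 69, so s = 4 and d = 69.
Base 2: x_0 = 2^69 mod 1105 = 967. x_0 is neither 1 nor 1104, so continue squaring. x_1 = 967^2 mod 1105 = 259. x_2 = 259^2 mod 1105 = 781. x_3 = 781^2 mod 1105 = 1. x_3 = 1 but x_2 ≠ ±1, a nontrivial square root of 1 — 2 is a witness and 1105 is composite.
Base 5: x_0 = 5^69 mod 1105 = 915. x_0 is neither 1 nor 1104, so continue squaring. x_1 = 915^2 mod 1105 = 740. x_2 = 740^2 mod 1105 = 625. x_3 = 625^2 mod 1105 = 560. Reached i = s−1 = 3 without hitting −1: 5 is a Miller–Rabin witness and 1105 is composite.
Base 28: x_0 = 28^69 mod 1105 = 928. x_0 is neither 1 nor 1104, so continue squaring. x_1 = 928^2 mod 1105 = 389. x_2 = 389^2 mod 1105 = 1041. x_3 = 1041^2 mod 1105 = 781. Reached i = s−1 = 3 without hitting −1: 28 is a Miller–Rabin witness and 1105 is composite.
Base 506: x_0 = 506^69 mod 1105 = 506. x_0 is neither 1 nor 1104, so continue squaring. x_1 = 506^2 mod 1105 = 781. x_2 = 781^2 mod 1105 = 1. x_2 = 1 but x_1 ≠ ±1, a nontrivial square root of 1 — 506 is a witness and 1105 is composite.
The smallest witness among the given bases is 2.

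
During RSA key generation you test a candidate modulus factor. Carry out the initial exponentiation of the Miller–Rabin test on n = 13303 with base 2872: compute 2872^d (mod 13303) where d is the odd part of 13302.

n − 1 = 13302 = 2^1 · 6651, so s = 1 and d = 6651.
By repeated squaring, 2872^6651 ≡ 9511 (mod 13303).

9511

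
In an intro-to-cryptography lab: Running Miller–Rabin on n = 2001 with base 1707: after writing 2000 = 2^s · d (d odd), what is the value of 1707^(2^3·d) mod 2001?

n − 1 = 2000 = 2^4 · 125, so s = 4 and d = 125.
x_0 = 1707^125 mod 2001 = 732.
x_1 = 732^2 mod 2001 = 1557.
x_2 = 1557^2 mod 2001 = 1038.
x_3 = 1038^2 mod 2001 = 906.

906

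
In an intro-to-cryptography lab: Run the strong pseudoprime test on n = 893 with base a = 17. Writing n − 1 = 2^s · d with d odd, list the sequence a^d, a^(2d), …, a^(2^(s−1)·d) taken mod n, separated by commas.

157, 538

n − 1 = 892 = 2^2 · 223, so s = 2 and d = 223.
x_0 = 17^223 mod 893 = 157.
x_1 = 157^2 mod 893 = 538.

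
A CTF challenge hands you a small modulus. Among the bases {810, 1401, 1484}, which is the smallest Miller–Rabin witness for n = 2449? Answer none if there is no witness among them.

n − 1 = 2448 = 2^4 · 153, so s = 4 and d = 153.
Base 810: x_0 = 810^153 mod 2449 = 64. x_0 is neither 1 nor 2448, so continue squaring. x_1 = 64^2 mod 2449 = 1647. x_2 = 1647^2 mod 2449 = 1566. x_3 = 1566^2 mod 2449 = 907. Reached i = s−1 = 3 without hitting −1: 810 is a Miller–Rabin witness and 2449 is composite.
Base 1401: x_0 = 1401^153 mod 2449 = 1084. x_0 is neither 1 nor 2448, so continue squaring. x_1 = 1084^2 mod 2449 = 1985. x_2 = 1985^2 mod 2449 = 2233. x_3 = 2233^2 mod 2449 = 125. Reached i = s−1 = 3 without hitting −1: 1401 is a Miller–Rabin witness and 2449 is composite.
Base 1484: x_0 = 1484^153 mod 2449 = 2075. x_0 is neither 1 nor 2448, so continue squaring. x_1 = 2075^2 mod 2449 = 283. x_2 = 283^2 mod 2449 = 1721. x_3 = 1721^2 mod 2449 = 1000. Reached i = s−1 = 3 without hitting −1: 1484 is a Miller–Rabin witness and 2449 is composite.
The smallest witness among the given bases is 810.

810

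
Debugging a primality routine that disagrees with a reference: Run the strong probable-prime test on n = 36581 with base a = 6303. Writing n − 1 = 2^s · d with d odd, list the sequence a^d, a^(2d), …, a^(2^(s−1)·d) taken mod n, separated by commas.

478, 8998

n − 1 = 36580 = 2^2 · 9145, so s = 2 and d = 9145.
x_0 = 6303^9145 mod 36581 = 478.
x_1 = 478^2 mod 36581 = 8998.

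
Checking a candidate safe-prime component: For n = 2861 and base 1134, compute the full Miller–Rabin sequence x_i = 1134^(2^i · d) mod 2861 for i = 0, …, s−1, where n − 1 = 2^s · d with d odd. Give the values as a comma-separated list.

1, 1

n − 1 = 2860 = 2^2 · 715, so s = 2 and d = 715.
x_0 = 1134^715 mod 2861 = 1.
x_1 = 1^2 mod 2861 = 1.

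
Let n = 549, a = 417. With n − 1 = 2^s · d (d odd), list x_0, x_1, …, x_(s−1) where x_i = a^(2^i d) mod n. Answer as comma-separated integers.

n − 1 = 548 = 2^2 · 137, so s = 2 and d = 137.
x_0 = 417^137 mod 549 = 63.
x_1 = 63^2 mod 549 = 126.

63, 126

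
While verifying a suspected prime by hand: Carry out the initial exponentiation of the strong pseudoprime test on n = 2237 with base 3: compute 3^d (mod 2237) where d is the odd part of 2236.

n − 1 = 2236 = 2^2 · 559, so s = 2 and d = 559.
By repeated squaring, 3^559 ≡ 1216 (mod 2237).

1216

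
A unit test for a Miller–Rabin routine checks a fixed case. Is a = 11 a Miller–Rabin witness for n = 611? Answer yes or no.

yes

n − 1 = 610 = 2^1 · 305, so s = 1 and d = 305.
x_0 = 11^305 mod 611 = 527.
x_0 ∉ {1, 610} and s = 1, so 11 is a Miller–Rabin witness and 611 is composite.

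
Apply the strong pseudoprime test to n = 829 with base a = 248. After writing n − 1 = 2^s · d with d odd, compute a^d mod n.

828

n − 1 = 828 = 2^2 · 207, so s = 2 and d = 207.
By repeated squaring, 248^207 ≡ 828 (mod 829).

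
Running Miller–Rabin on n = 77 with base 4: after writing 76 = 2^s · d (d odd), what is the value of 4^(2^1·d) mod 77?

9

n − 1 = 76 = 2^2 · 19, so s = 2 and d = 19.
By repeated squaring, 4^19 ≡ 25 (mod 77).
x_0 = 25.
x_1 = 25^2 mod 77 = 9.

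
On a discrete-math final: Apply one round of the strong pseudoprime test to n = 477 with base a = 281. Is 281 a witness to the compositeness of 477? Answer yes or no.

yes

n − 1 = 476 = 2^2 · 119, so s = 2 and d = 119.
x_0 = 281^119 mod 477 = 203.
x_0 is neither 1 nor 476, so continue squaring.
x_1 = 203^2 mod 477 = 187.
Reached i = s−1 = 1 without hitting −1: 281 is a Miller–Rabin witness and 477 is composite.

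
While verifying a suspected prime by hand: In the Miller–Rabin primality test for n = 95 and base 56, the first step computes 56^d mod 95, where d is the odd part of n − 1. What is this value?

n − 1 = 94 = 2^1 · 47, so s = 1 and d = 47.
Repeated squaring mod 95: 56^1 ≡ 56, 56^2 ≡ 1, 56^4 ≡ 1, 56^8 ≡ 1, 56^16 ≡ 1, 56^32 ≡ 1.
47 = 32 + 8 + 4 + 2 + 1, so 56^47 ≡ 1·1·1·1·56 ≡ 56 (mod 95).

56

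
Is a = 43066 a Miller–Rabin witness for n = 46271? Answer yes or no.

n − 1 = 46270 = 2^1 · 23135, so s = 1 and d = 23135.
x_0 = 43066^23135 mod 46271 = 1.
x_0 = 1, so 43066 is not a witness.

no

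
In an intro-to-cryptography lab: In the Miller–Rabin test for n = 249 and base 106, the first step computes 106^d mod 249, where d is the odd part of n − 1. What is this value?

100

n − 1 = 248 = 2^3 · 31, so s = 3 and d = 31.
Repeated squaring mod 249: 106^1 ≡ 106, 106^2 ≡ 31, 106^4 ≡ 214, 106^8 ≡ 229, 106^16 ≡ 151.
31 = 16 + 8 + 4 + 2 + 1, so 106^31 ≡ 151·229·214·31·106 ≡ 100 (mod 249).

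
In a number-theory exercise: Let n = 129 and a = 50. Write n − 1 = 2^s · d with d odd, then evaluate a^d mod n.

n − 1 = 128 = 2^7 · 1, so s = 7 and d = 1.
50^1 mod 129 = 50.

50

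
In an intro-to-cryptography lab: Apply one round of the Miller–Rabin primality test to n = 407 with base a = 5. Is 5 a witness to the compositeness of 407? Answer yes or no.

yes

n − 1 = 406 = 2^1 · 203, so s = 1 and d = 203.
x_0 = 5^203 mod 407 = 279.
x_0 ∉ {1, 406} and s = 1, so 5 is a Miller–Rabin witness and 407 is composite.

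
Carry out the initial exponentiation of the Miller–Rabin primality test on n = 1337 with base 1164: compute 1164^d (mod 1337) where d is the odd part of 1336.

1159

n − 1 = 1336 = 2^3 · 167, so s = 3 and d = 167.
Repeated squaring mod 1337: 1164^1 ≡ 1164, 1164^2 ≡ 515, 1164^4 ≡ 499, 1164^8 ≡ 319, 1164^16 ≡ 149, 1164^32 ≡ 809, 1164^64 ≡ 688, 1164^128 ≡ 46.
167 = 128 + 32 + 4 + 2 + 1, so 1164^167 ≡ 46·809·499·515·1164 ≡ 1159 (mod 1337).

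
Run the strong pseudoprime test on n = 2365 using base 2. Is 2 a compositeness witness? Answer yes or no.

n − 1 = 2364 = 2^2 · 591, so s = 2 and d = 591.
x_0 = 2^591 mod 2365 = 2158.
x_0 is neither 1 nor 2364, so continue squaring.
x_1 = 2158^2 mod 2365 = 279.
Reached i = s−1 = 1 without hitting −1: 2 is a Miller–Rabin witness and 2365 is composite.

yes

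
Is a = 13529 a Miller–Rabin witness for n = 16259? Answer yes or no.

yes

n − 1 = 16258 = 2^1 · 8129, so s = 1 and d = 8129.
x_0 = 13529^8129 mod 16259 = 15661.
x_0 ∉ {1, 16258} and s = 1, so 13529 is a Miller–Rabin witness and 16259 is composite.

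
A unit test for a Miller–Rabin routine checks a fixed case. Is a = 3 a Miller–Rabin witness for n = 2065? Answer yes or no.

yes

n − 1 = 2064 = 2^4 · 129, so s = 4 and d = 129.
Repeated squaring mod 2065: 3^1 ≡ 3, 3^2 ≡ 9, 3^4 ≡ 81, 3^8 ≡ 366, 3^16 ≡ 1796, 3^32 ≡ 86, 3^64 ≡ 1201, 3^128 ≡ 1031.
129 = 128 + 1, so 3^129 ≡ 1031·3 ≡ 1028 (mod 2065).
x_0 = 3^129 mod 2065 = 1028.
x_0 is neither 1 nor 2064, so continue squaring.
x_1 = 1028^2 mod 2065 = 1569.
x_2 = 1569^2 mod 2065 = 281.
x_3 = 281^2 mod 2065 = 491.
Reached i = s−1 = 3 without hitting −1: 3 is a Miller–Rabin witness and 2065 is composite.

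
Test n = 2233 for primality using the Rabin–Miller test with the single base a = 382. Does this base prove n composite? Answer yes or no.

yes

n − 1 = 2232 = 2^3 · 279, so s = 3 and d = 279.
x_0 = 382^279 mod 2233 = 876.
x_0 is neither 1 nor 2232, so continue squaring.
x_1 = 876^2 mod 2233 = 1457.
x_2 = 1457^2 mod 2233 = 1499.
Reached i = s−1 = 2 without hitting −1: 382 is a Miller–Rabin witness and 2233 is composite.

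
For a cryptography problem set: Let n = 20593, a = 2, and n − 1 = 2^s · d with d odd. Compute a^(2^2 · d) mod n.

n − 1 = 20592 = 2^4 · 1287, so s = 4 and d = 1287.
x_0 = 2^1287 mod 20593 = 6888.
x_1 = 6888^2 mod 20593 = 18865.
x_2 = 18865^2 mod 20593 = 20592.

20592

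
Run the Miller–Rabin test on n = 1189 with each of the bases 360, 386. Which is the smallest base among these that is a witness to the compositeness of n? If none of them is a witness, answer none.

n − 1 = 1188 = 2^2 · 297, so s = 2 and d = 297.
Base 360: x_0 = 360^297 mod 1189 = 360. x_0 is neither 1 nor 1188, so continue squaring. x_1 = 360^2 mod 1189 = 1188. x_1 ≡ −1, so 360 is not a witness.
Base 386: x_0 = 386^297 mod 1189 = 990. x_0 is neither 1 nor 1188, so continue squaring. x_1 = 990^2 mod 1189 = 364. Reached i = s−1 = 1 without hitting −1: 386 is a Miller–Rabin witness and 1189 is composite.
The smallest witness among the given bases is 386.

386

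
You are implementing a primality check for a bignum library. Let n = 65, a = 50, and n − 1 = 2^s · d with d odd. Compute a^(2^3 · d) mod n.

n − 1 = 64 = 2^6 · 1, so s = 6 and d = 1.
x_0 = 50^1 mod 65 = 50.
x_1 = 50^2 mod 65 = 30.
x_2 = 30^2 mod 65 = 55.
x_3 = 55^2 mod 65 = 35.

35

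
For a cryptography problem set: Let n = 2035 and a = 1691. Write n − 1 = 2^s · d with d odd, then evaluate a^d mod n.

926

n − 1 = 2034 = 2^1 · 1017, so s = 1 and d = 1017.
1691^1017 mod 2035 = 926.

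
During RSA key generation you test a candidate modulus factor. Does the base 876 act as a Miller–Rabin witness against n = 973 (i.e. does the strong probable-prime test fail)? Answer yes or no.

no

n − 1 = 972 = 2^2 · 243, so s = 2 and d = 243.
x_0 = 876^243 mod 973 = 1.
x_0 = 1, so 876 is not a witness.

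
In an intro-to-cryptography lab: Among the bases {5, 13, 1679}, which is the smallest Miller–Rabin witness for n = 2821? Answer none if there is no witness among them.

5

n − 1 = 2820 = 2^2 · 705, so s = 2 and d = 705.
Base 5: x_0 = 5^705 mod 2821 = 993. x_0 is neither 1 nor 2820, so continue squaring. x_1 = 993^2 mod 2821 = 1520. Reached i = s−1 = 1 without hitting −1: 5 is a Miller–Rabin witness and 2821 is composite.
Base 13: x_0 = 13^705 mod 2821 = 650. x_0 is neither 1 nor 2820, so continue squaring. x_1 = 650^2 mod 2821 = 2171. Reached i = s−1 = 1 without hitting −1: 13 is a Miller–Rabin witness and 2821 is composite.
Base 1679: x_0 = 1679^705 mod 2821 = 993. x_0 is neither 1 nor 2820, so continue squaring. x_1 = 993^2 mod 2821 = 1520. Reached i = s−1 = 1 without hitting −1: 1679 is a Miller–Rabin witness and 2821 is composite.
The smallest witness among the given bases is 5.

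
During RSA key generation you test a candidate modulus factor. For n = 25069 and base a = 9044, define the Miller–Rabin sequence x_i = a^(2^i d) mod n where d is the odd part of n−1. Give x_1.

15625

n − 1 = 25068 = 2^2 · 6267, so s = 2 and d = 6267.
x_0 = 9044^6267 mod 25069 = 7916.
x_1 = 7916^2 mod 25069 = 15625.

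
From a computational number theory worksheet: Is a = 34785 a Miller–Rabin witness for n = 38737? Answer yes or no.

no

n − 1 = 38736 = 2^4 · 2421, so s = 4 and d = 2421.
x_0 = 34785^2421 mod 38737 = 28045.
x_0 is neither 1 nor 38736, so continue squaring.
x_1 = 28045^2 mod 38737 = 5977.
x_2 = 5977^2 mod 38737 = 9015.
x_3 = 9015^2 mod 38737 = 38736.
x_3 ≡ −1, so 34785 is not a witness.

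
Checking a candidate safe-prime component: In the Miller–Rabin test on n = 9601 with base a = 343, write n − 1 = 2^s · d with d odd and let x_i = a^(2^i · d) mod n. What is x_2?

187

n − 1 = 9600 = 2^7 · 75, so s = 7 and d = 75.
x_0 = 343^75 mod 9601 = 3158.
x_1 = 3158^2 mod 9601 = 7126.
x_2 = 7126^2 mod 9601 = 187.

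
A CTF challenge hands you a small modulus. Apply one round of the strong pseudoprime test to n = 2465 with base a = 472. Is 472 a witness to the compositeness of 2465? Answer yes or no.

n − 1 = 2464 = 2^5 · 77, so s = 5 and d = 77.
x_0 = 472^77 mod 2465 = 302.
x_0 is neither 1 nor 2464, so continue squaring.
x_1 = 302^2 mod 2465 = 2464.
x_1 ≡ −1, so 472 is not a witness.

no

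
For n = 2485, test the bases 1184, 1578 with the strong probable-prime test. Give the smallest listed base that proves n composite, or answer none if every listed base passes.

n − 1 = 2484 = 2^2 · 621, so s = 2 and d = 621.
Base 1184: x_0 = 1184^621 mod 2485 = 659. x_0 is neither 1 nor 2484, so continue squaring. x_1 = 659^2 mod 2485 = 1891. Reached i = s−1 = 1 without hitting −1: 1184 is a Miller–Rabin witness and 2485 is composite.
Base 1578: x_0 = 1578^621 mod 2485 = 888. x_0 is neither 1 nor 2484, so continue squaring. x_1 = 888^2 mod 2485 = 799. Reached i = s−1 = 1 without hitting −1: 1578 is a Miller–Rabin witness and 2485 is composite.
The smallest witness among the given bases is 1184.

1184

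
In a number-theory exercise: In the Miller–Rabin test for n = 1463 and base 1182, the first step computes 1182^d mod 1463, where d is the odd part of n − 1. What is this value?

n − 1 = 1462 = 2^1 · 731, so s = 1 and d = 731.
Repeated squaring mod 1463: 1182^1 ≡ 1182, 1182^2 ≡ 1422, 1182^4 ≡ 218, 1182^8 ≡ 708, 1182^16 ≡ 918, 1182^32 ≡ 36, 1182^64 ≡ 1296, 1182^128 ≡ 92, 1182^256 ≡ 1149, 1182^512 ≡ 575.
731 = 512 + 128 + 64 + 16 + 8 + 2 + 1, so 1182^731 ≡ 575·92·1296·918·708·1422·1182 ≡ 643 (mod 1463).

643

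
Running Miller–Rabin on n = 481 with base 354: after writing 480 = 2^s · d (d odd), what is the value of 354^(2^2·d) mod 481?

417

n − 1 = 480 = 2^5 · 15, so s = 5 and d = 15.
Repeated squaring mod 481: 354^1 ≡ 354, 354^2 ≡ 256, 354^4 ≡ 120, 354^8 ≡ 451.
15 = 8 + 4 + 2 + 1, so 354^15 ≡ 451·120·256·354 ≡ 27 (mod 481).
x_0 = 27.
x_1 = 27^2 mod 481 = 248.
x_2 = 248^2 mod 481 = 417.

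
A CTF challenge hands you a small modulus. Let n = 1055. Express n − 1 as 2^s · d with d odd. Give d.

Halving: 1054 → 527; 527 is odd.
So 1054 = 2^1 · 527.

527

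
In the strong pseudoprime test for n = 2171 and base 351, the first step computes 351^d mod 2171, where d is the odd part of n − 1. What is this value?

611

n − 1 = 2170 = 2^1 · 1085, so s = 1 and d = 1085.
351^1085 mod 2171 = 611.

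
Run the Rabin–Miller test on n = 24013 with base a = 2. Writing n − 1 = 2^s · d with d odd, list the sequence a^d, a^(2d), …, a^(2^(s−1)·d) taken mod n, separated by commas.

n − 1 = 24012 = 2^2 · 6003, so s = 2 and d = 6003.
x_0 = 2^6003 mod 24013 = 19764.
x_1 = 19764^2 mod 24013 = 20238.

19764, 20238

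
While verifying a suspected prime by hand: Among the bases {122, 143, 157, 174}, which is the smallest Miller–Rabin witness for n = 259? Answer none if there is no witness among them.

143

n − 1 = 258 = 2^1 · 129, so s = 1 and d = 129.
Base 122: x_0 = 122^129 mod 259 = 258. x_0 = 258 ≡ −1, so 122 is not a witness.
Base 143: x_0 = 143^129 mod 259 = 125. x_0 ∉ {1, 258} and s = 1, so 143 is a Miller–Rabin witness and 259 is composite.
Base 157: x_0 = 157^129 mod 259 = 174. x_0 ∉ {1, 258} and s = 1, so 157 is a Miller–Rabin witness and 259 is composite.
Base 174: x_0 = 174^129 mod 259 = 223. x_0 ∉ {1, 258} and s = 1, so 174 is a Miller–Rabin witness and 259 is composite.
The smallest witness among the given bases is 143.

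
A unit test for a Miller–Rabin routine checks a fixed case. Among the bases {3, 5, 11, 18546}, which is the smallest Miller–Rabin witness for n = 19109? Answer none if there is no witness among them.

n − 1 = 19108 = 2^2 · 4777, so s = 2 and d = 4777.
Base 3: x_0 = 3^4777 mod 19109 = 9406. x_0 is neither 1 nor 19108, so continue squaring. x_1 = 9406^2 mod 19109 = 17275. Reached i = s−1 = 1 without hitting −1: 3 is a Miller–Rabin witness and 19109 is composite.
Base 5: x_0 = 5^4777 mod 19109 = 17544. x_0 is neither 1 nor 19108, so continue squaring. x_1 = 17544^2 mod 19109 = 3273. Reached i = s−1 = 1 without hitting −1: 5 is a Miller–Rabin witness and 19109 is composite.
Base 11: x_0 = 11^4777 mod 19109 = 14927. x_0 is neither 1 nor 19108, so continue squaring. x_1 = 14927^2 mod 19109 = 4389. Reached i = s−1 = 1 without hitting −1: 11 is a Miller–Rabin witness and 19109 is composite.
Base 18546: x_0 = 18546^4777 mod 19109 = 10349. x_0 is neither 1 nor 19108, so continue squaring. x_1 = 10349^2 mod 19109 = 14965. Reached i = s−1 = 1 without hitting −1: 18546 is a Miller–Rabin witness and 19109 is composite.
The smallest witness among the given bases is 3.

3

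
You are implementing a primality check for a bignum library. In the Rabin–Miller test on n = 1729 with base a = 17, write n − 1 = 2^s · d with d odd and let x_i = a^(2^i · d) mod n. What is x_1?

1

n − 1 = 1728 = 2^6 · 27, so s = 6 and d = 27.
Repeated squaring mod 1729: 17^1 ≡ 17, 17^2 ≡ 289, 17^4 ≡ 529, 17^8 ≡ 1472, 17^16 ≡ 347.
27 = 16 + 8 + 2 + 1, so 17^27 ≡ 347·1472·289·17 ≡ 818 (mod 1729).
x_0 = 818.
x_1 = 818^2 mod 1729 = 1.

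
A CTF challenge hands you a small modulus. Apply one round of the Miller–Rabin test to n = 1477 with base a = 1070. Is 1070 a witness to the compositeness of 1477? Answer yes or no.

no

n − 1 = 1476 = 2^2 · 369, so s = 2 and d = 369.
Repeated squaring mod 1477: 1070^1 ≡ 1070, 1070^2 ≡ 225, 1070^4 ≡ 407, 1070^8 ≡ 225, 1070^16 ≡ 407, 1070^32 ≡ 225, 1070^64 ≡ 407, 1070^128 ≡ 225, 1070^256 ≡ 407.
369 = 256 + 64 + 32 + 16 + 1, so 1070^369 ≡ 407·407·225·407·1070 ≡ 1476 (mod 1477).
x_0 = 1070^369 mod 1477 = 1476.
x_0 = 1476 ≡ −1, so 1070 is not a witness.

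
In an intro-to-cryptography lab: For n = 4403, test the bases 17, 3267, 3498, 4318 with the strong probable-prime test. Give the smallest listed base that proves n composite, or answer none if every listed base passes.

17

n − 1 = 4402 = 2^1 · 2201, so s = 1 and d = 2201.
Base 17: x_0 = 17^2201 mod 4403 = 2091. x_0 ∉ {1, 4402} and s = 1, so 17 is a Miller–Rabin witness and 4403 is composite.
Base 3267: x_0 = 3267^2201 mod 4403 = 2173. x_0 ∉ {1, 4402} and s = 1, so 3267 is a Miller–Rabin witness and 4403 is composite.
Base 3498: x_0 = 3498^2201 mod 4403 = 1424. x_0 ∉ {1, 4402} and s = 1, so 3498 is a Miller–Rabin witness and 4403 is composite.
Base 4318: x_0 = 4318^2201 mod 4403 = 4080. x_0 ∉ {1, 4402} and s = 1, so 4318 is a Miller–Rabin witness and 4403 is composite.
The smallest witness among the given bases is 17.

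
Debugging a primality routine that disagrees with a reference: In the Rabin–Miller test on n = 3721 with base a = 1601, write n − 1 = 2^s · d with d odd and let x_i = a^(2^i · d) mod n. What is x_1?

3295

n − 1 = 3720 = 2^3 · 465, so s = 3 and d = 465.
x_0 = 1601^465 mod 3721 = 1648.
x_1 = 1648^2 mod 3721 = 3295.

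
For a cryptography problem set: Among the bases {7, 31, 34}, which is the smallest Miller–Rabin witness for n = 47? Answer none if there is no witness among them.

n − 1 = 46 = 2^1 · 23, so s = 1 and d = 23.
Base 7: x_0 = 7^23 mod 47 = 1. x_0 = 1, so 7 is not a witness.
Base 31: x_0 = 31^23 mod 47 = 46. x_0 = 46 ≡ −1, so 31 is not a witness.
Base 34: x_0 = 34^23 mod 47 = 1. x_0 = 1, so 34 is not a witness.
No listed base is a witness for 47.

none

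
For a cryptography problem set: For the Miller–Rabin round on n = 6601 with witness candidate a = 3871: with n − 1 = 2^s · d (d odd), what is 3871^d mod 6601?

n − 1 = 6600 = 2^3 · 825, so s = 3 and d = 825.
3871^825 mod 6601 = 2023.

2023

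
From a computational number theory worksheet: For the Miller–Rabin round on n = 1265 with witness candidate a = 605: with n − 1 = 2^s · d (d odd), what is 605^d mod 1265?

n − 1 = 1264 = 2^4 · 79, so s = 4 and d = 79.
605^79 mod 1265 = 825.

825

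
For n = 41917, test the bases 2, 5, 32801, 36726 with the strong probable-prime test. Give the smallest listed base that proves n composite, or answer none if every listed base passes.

n − 1 = 41916 = 2^2 · 10479, so s = 2 and d = 10479.
Base 2: x_0 = 2^10479 mod 41917 = 32865. x_0 is neither 1 nor 41916, so continue squaring. x_1 = 32865^2 mod 41917 = 32886. Reached i = s−1 = 1 without hitting −1: 2 is a Miller–Rabin witness and 41917 is composite.
Base 5: x_0 = 5^10479 mod 41917 = 31498. x_0 is neither 1 nor 41916, so continue squaring. x_1 = 31498^2 mod 41917 = 32448. Reached i = s−1 = 1 without hitting −1: 5 is a Miller–Rabin witness and 41917 is composite.
Base 32801: x_0 = 32801^10479 mod 41917 = 2949. x_0 is neither 1 nor 41916, so continue squaring. x_1 = 2949^2 mod 41917 = 19782. Reached i = s−1 = 1 without hitting −1: 32801 is a Miller–Rabin witness and 41917 is composite.
Base 36726: x_0 = 36726^10479 mod 41917 = 20394. x_0 is neither 1 nor 41916, so continue squaring. x_1 = 20394^2 mod 41917 = 14762. Reached i = s−1 = 1 without hitting −1: 36726 is a Miller–Rabin witness and 41917 is composite.
The smallest witness among the given bases is 2.

2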